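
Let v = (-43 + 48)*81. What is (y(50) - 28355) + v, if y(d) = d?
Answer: -27900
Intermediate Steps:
v = 405 (v = 5*81 = 405)
(y(50) - 28355) + v = (50 - 28355) + 405 = -28305 + 405 = -27900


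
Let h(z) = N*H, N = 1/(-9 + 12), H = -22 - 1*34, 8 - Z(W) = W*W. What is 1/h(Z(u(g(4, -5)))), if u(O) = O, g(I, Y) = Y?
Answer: -3/56 ≈ -0.053571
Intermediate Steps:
Z(W) = 8 - W² (Z(W) = 8 - W*W = 8 - W²)
H = -56 (H = -22 - 34 = -56)
N = ⅓ (N = 1/3 = ⅓ ≈ 0.33333)
h(z) = -56/3 (h(z) = (⅓)*(-56) = -56/3)
1/h(Z(u(g(4, -5)))) = 1/(-56/3) = -3/56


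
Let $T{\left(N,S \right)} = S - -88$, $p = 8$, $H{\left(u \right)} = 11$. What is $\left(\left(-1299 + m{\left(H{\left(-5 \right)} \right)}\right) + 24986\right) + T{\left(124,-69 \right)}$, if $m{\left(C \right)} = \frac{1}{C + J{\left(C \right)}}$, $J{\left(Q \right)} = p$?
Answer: $\frac{450415}{19} \approx 23706.0$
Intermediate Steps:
$J{\left(Q \right)} = 8$
$T{\left(N,S \right)} = 88 + S$ ($T{\left(N,S \right)} = S + 88 = 88 + S$)
$m{\left(C \right)} = \frac{1}{8 + C}$ ($m{\left(C \right)} = \frac{1}{C + 8} = \frac{1}{8 + C}$)
$\left(\left(-1299 + m{\left(H{\left(-5 \right)} \right)}\right) + 24986\right) + T{\left(124,-69 \right)} = \left(\left(-1299 + \frac{1}{8 + 11}\right) + 24986\right) + \left(88 - 69\right) = \left(\left(-1299 + \frac{1}{19}\right) + 24986\right) + 19 = \left(- \frac{24680}{19} + 24986\right) + 19 = \frac{450054}{19} + 19 = \frac{450415}{19}$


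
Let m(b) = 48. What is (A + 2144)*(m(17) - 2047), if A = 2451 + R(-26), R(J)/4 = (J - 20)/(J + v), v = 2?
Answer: -27602192/3 ≈ -9.2007e+6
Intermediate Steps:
R(J) = 4*(-20 + J)/(2 + J) (R(J) = 4*((J - 20)/(J + 2)) = 4*((-20 + J)/(2 + J)) = 4*(-20 + J)/(2 + J))
A = 7376/3 (A = 2451 + 4*(-20 - 26)/(2 - 26) = 2451 + 4*(-46)/(-24) = 2451 + 4*(-1/24)*(-46) = 2451 + 23/3 = 7376/3 ≈ 2458.7)
(A + 2144)*(m(17) - 2047) = (7376/3 + 2144)*(48 - 2047) = (13808/3)*(-1999) = -27602192/3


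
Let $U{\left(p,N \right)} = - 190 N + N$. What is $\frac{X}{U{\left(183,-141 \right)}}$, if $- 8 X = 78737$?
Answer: $- \frac{78737}{213192} \approx -0.36932$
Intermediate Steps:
$X = - \frac{78737}{8}$ ($X = \left(- \frac{1}{8}\right) 78737 = - \frac{78737}{8} \approx -9842.1$)
$U{\left(p,N \right)} = - 189 N$
$\frac{X}{U{\left(183,-141 \right)}} = - \frac{78737}{8 \left(\left(-189\right) \left(-141\right)\right)} = - \frac{78737}{8 \cdot 26649} = \left(- \frac{78737}{8}\right) \frac{1}{26649} = - \frac{78737}{213192}$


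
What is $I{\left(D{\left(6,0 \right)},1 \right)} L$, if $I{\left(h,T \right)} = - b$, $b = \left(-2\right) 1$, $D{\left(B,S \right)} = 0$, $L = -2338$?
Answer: $-4676$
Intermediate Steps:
$b = -2$
$I{\left(h,T \right)} = 2$ ($I{\left(h,T \right)} = \left(-1\right) \left(-2\right) = 2$)
$I{\left(D{\left(6,0 \right)},1 \right)} L = 2 \left(-2338\right) = -4676$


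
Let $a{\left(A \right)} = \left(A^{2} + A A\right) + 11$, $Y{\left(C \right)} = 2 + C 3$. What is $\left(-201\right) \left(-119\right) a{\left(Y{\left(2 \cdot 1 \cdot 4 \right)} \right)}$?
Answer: $32601597$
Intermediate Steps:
$Y{\left(C \right)} = 2 + 3 C$
$a{\left(A \right)} = 11 + 2 A^{2}$ ($a{\left(A \right)} = \left(A^{2} + A^{2}\right) + 11 = 2 A^{2} + 11 = 11 + 2 A^{2}$)
$\left(-201\right) \left(-119\right) a{\left(Y{\left(2 \cdot 1 \cdot 4 \right)} \right)} = \left(-201\right) \left(-119\right) \left(11 + 2 \left(2 + 3 \cdot 2 \cdot 1 \cdot 4\right)^{2}\right) = 23919 \left(11 + 2 \left(2 + 3 \cdot 2 \cdot 4\right)^{2}\right) = 23919 \left(11 + 2 \left(2 + 3 \cdot 8\right)^{2}\right) = 23919 \left(11 + 2 \left(2 + 24\right)^{2}\right) = 23919 \left(11 + 2 \cdot 26^{2}\right) = 23919 \left(11 + 2 \cdot 676\right) = 23919 \left(11 + 1352\right) = 23919 \cdot 1363 = 32601597$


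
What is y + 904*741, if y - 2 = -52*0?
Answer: 669866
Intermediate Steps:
y = 2 (y = 2 - 52*0 = 2 + 0 = 2)
y + 904*741 = 2 + 904*741 = 2 + 669864 = 669866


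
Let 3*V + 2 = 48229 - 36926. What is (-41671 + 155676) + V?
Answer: 117772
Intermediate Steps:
V = 3767 (V = -2/3 + (48229 - 36926)/3 = -2/3 + (1/3)*11303 = -2/3 + 11303/3 = 3767)
(-41671 + 155676) + V = (-41671 + 155676) + 3767 = 114005 + 3767 = 117772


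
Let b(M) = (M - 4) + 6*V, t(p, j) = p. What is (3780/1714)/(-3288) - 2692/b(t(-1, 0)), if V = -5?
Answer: 1264249087/16437260 ≈ 76.914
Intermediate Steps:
b(M) = -34 + M (b(M) = (M - 4) + 6*(-5) = (-4 + M) - 30 = -34 + M)
(3780/1714)/(-3288) - 2692/b(t(-1, 0)) = (3780/1714)/(-3288) - 2692/(-34 - 1) = (3780*(1/1714))*(-1/3288) - 2692/(-35) = (1890/857)*(-1/3288) - 2692*(-1/35) = -315/469636 + 2692/35 = 1264249087/16437260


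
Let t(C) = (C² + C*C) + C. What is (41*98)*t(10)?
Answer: 843780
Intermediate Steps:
t(C) = C + 2*C² (t(C) = (C² + C²) + C = 2*C² + C = C + 2*C²)
(41*98)*t(10) = (41*98)*(10*(1 + 2*10)) = 4018*(10*(1 + 20)) = 4018*(10*21) = 4018*210 = 843780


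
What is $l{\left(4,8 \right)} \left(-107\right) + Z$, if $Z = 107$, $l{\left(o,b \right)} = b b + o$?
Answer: $-7169$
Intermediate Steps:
$l{\left(o,b \right)} = o + b^{2}$ ($l{\left(o,b \right)} = b^{2} + o = o + b^{2}$)
$l{\left(4,8 \right)} \left(-107\right) + Z = \left(4 + 8^{2}\right) \left(-107\right) + 107 = \left(4 + 64\right) \left(-107\right) + 107 = 68 \left(-107\right) + 107 = -7276 + 107 = -7169$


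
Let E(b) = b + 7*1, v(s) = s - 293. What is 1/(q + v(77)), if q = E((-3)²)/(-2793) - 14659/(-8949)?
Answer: -146167/31333479 ≈ -0.0046649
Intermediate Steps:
v(s) = -293 + s
E(b) = 7 + b (E(b) = b + 7 = 7 + b)
q = 238593/146167 (q = (7 + (-3)²)/(-2793) - 14659/(-8949) = (7 + 9)*(-1/2793) - 14659*(-1/8949) = 16*(-1/2793) + 14659/8949 = -16/2793 + 14659/8949 = 238593/146167 ≈ 1.6323)
1/(q + v(77)) = 1/(238593/146167 + (-293 + 77)) = 1/(238593/146167 - 216) = 1/(-31333479/146167) = -146167/31333479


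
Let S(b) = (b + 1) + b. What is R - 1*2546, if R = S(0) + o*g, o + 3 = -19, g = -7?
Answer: -2391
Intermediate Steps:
o = -22 (o = -3 - 19 = -22)
S(b) = 1 + 2*b (S(b) = (1 + b) + b = 1 + 2*b)
R = 155 (R = (1 + 2*0) - 22*(-7) = (1 + 0) + 154 = 1 + 154 = 155)
R - 1*2546 = 155 - 1*2546 = 155 - 2546 = -2391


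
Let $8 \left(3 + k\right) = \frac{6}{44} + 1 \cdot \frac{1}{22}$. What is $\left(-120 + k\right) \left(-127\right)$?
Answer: $\frac{687197}{44} \approx 15618.0$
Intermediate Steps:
$k = - \frac{131}{44}$ ($k = -3 + \frac{\frac{6}{44} + 1 \cdot \frac{1}{22}}{8} = -3 + \frac{6 \cdot \frac{1}{44} + 1 \cdot \frac{1}{22}}{8} = -3 + \frac{\frac{3}{22} + \frac{1}{22}}{8} = -3 + \frac{1}{8} \cdot \frac{2}{11} = -3 + \frac{1}{44} = - \frac{131}{44} \approx -2.9773$)
$\left(-120 + k\right) \left(-127\right) = \left(-120 - \frac{131}{44}\right) \left(-127\right) = \left(- \frac{5411}{44}\right) \left(-127\right) = \frac{687197}{44}$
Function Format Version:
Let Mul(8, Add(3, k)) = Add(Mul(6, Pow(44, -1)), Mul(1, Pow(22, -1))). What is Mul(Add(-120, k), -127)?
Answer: Rational(687197, 44) ≈ 15618.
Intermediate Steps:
k = Rational(-131, 44) (k = Add(-3, Mul(Rational(1, 8), Add(Mul(6, Pow(44, -1)), Mul(1, Pow(22, -1))))) = Add(-3, Mul(Rational(1, 8), Add(Mul(6, Rational(1, 44)), Mul(1, Rational(1, 22))))) = Add(-3, Mul(Rational(1, 8), Add(Rational(3, 22), Rational(1, 22)))) = Add(-3, Mul(Rational(1, 8), Rational(2, 11))) = Add(-3, Rational(1, 44)) = Rational(-131, 44) ≈ -2.9773)
Mul(Add(-120, k), -127) = Mul(Add(-120, Rational(-131, 44)), -127) = Mul(Rational(-5411, 44), -127) = Rational(687197, 44)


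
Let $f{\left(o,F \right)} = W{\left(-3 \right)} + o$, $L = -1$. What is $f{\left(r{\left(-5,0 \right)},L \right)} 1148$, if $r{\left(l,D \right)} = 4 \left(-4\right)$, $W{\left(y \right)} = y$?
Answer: $-21812$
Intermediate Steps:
$r{\left(l,D \right)} = -16$
$f{\left(o,F \right)} = -3 + o$
$f{\left(r{\left(-5,0 \right)},L \right)} 1148 = \left(-3 - 16\right) 1148 = \left(-19\right) 1148 = -21812$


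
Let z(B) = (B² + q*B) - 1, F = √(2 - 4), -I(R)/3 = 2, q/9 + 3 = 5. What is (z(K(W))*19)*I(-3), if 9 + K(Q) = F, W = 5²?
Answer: 9576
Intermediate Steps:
q = 18 (q = -27 + 9*5 = -27 + 45 = 18)
I(R) = -6 (I(R) = -3*2 = -6)
W = 25
F = I*√2 (F = √(-2) = I*√2 ≈ 1.4142*I)
K(Q) = -9 + I*√2
z(B) = -1 + B² + 18*B (z(B) = (B² + 18*B) - 1 = -1 + B² + 18*B)
(z(K(W))*19)*I(-3) = ((-1 + (-9 + I*√2)² + 18*(-9 + I*√2))*19)*(-6) = ((-1 + (-9 + I*√2)² + (-162 + 18*I*√2))*19)*(-6) = ((-163 + (-9 + I*√2)² + 18*I*√2)*19)*(-6) = (-3097 + 19*(-9 + I*√2)² + 342*I*√2)*(-6) = 18582 - 114*(-9 + I*√2)² - 2052*I*√2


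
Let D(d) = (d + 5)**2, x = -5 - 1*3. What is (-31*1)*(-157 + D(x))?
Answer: 4588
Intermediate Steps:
x = -8 (x = -5 - 3 = -8)
D(d) = (5 + d)**2
(-31*1)*(-157 + D(x)) = (-31*1)*(-157 + (5 - 8)**2) = -31*(-157 + (-3)**2) = -31*(-157 + 9) = -31*(-148) = 4588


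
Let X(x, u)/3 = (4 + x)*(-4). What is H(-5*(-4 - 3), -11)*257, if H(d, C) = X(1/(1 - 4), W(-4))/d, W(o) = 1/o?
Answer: -11308/35 ≈ -323.09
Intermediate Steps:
W(o) = 1/o
X(x, u) = -48 - 12*x (X(x, u) = 3*((4 + x)*(-4)) = 3*(-16 - 4*x) = -48 - 12*x)
H(d, C) = -44/d (H(d, C) = (-48 - 12/(1 - 4))/d = (-48 - 12/(-3))/d = (-48 - 12*(-1/3))/d = (-48 + 4)/d = -44/d)
H(-5*(-4 - 3), -11)*257 = -44*(-1/(5*(-4 - 3)))*257 = -44/((-5*(-7)))*257 = -44/35*257 = -11308/35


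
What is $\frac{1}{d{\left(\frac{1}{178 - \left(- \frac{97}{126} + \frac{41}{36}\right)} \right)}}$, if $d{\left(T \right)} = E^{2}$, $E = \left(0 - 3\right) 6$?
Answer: $\frac{1}{324} \approx 0.0030864$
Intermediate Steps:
$E = -18$ ($E = \left(-3\right) 6 = -18$)
$d{\left(T \right)} = 324$ ($d{\left(T \right)} = \left(-18\right)^{2} = 324$)
$\frac{1}{d{\left(\frac{1}{178 - \left(- \frac{97}{126} + \frac{41}{36}\right)} \right)}} = \frac{1}{324}$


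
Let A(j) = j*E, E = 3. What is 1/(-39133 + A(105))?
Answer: -1/38818 ≈ -2.5761e-5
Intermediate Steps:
A(j) = 3*j (A(j) = j*3 = 3*j)
1/(-39133 + A(105)) = 1/(-39133 + 3*105) = 1/(-39133 + 315) = 1/(-38818) = -1/38818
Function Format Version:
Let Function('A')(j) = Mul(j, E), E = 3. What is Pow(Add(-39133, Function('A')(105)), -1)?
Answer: Rational(-1, 38818) ≈ -2.5761e-5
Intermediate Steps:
Function('A')(j) = Mul(3, j) (Function('A')(j) = Mul(j, 3) = Mul(3, j))
Pow(Add(-39133, Function('A')(105)), -1) = Pow(Add(-39133, Mul(3, 105)), -1) = Pow(Add(-39133, 315), -1) = Pow(-38818, -1) = Rational(-1, 38818)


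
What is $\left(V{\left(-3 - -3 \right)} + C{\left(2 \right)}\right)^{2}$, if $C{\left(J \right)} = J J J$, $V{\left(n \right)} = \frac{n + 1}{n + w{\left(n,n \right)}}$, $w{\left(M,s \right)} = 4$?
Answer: $\frac{1089}{16} \approx 68.063$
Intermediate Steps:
$V{\left(n \right)} = \frac{1 + n}{4 + n}$ ($V{\left(n \right)} = \frac{n + 1}{n + 4} = \frac{1 + n}{4 + n}$)
$C{\left(J \right)} = J^{3}$ ($C{\left(J \right)} = J^{2} J = J^{3}$)
$\left(V{\left(-3 - -3 \right)} + C{\left(2 \right)}\right)^{2} = \left(\frac{1 - 0}{4 - 0} + 2^{3}\right)^{2} = \left(\frac{1 + \left(-3 + 3\right)}{4 + \left(-3 + 3\right)} + 8\right)^{2} = \left(\frac{1 + 0}{4 + 0} + 8\right)^{2} = \left(\frac{1}{4} \cdot 1 + 8\right)^{2} = \left(\frac{1}{4} + 8\right)^{2} = \left(\frac{33}{4}\right)^{2} = \frac{1089}{16}$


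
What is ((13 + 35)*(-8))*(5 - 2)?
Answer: -1152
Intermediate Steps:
((13 + 35)*(-8))*(5 - 2) = (48*(-8))*3 = -384*3 = -1152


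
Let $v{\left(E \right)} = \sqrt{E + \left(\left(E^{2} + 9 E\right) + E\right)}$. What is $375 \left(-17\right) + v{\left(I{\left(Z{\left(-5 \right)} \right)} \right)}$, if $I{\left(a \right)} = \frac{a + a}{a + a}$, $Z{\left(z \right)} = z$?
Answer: $-6375 + 2 \sqrt{3} \approx -6371.5$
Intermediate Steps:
$I{\left(a \right)} = 1$ ($I{\left(a \right)} = \frac{2 a}{2 a} = 2 a \frac{1}{2 a} = 1$)
$v{\left(E \right)} = \sqrt{E^{2} + 11 E}$ ($v{\left(E \right)} = \sqrt{E + \left(E^{2} + 10 E\right)} = \sqrt{E^{2} + 11 E}$)
$375 \left(-17\right) + v{\left(I{\left(Z{\left(-5 \right)} \right)} \right)} = 375 \left(-17\right) + \sqrt{1 \left(11 + 1\right)} = -6375 + \sqrt{1 \cdot 12} = -6375 + \sqrt{12} = -6375 + 2 \sqrt{3}$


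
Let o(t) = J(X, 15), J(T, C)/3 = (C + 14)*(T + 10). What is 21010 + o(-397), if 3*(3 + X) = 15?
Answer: 22054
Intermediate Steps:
X = 2 (X = -3 + (⅓)*15 = -3 + 5 = 2)
J(T, C) = 3*(10 + T)*(14 + C) (J(T, C) = 3*((C + 14)*(T + 10)) = 3*((14 + C)*(10 + T)) = 3*((10 + T)*(14 + C)) = 3*(10 + T)*(14 + C))
o(t) = 1044 (o(t) = 420 + 30*15 + 42*2 + 3*15*2 = 420 + 450 + 84 + 90 = 1044)
21010 + o(-397) = 21010 + 1044 = 22054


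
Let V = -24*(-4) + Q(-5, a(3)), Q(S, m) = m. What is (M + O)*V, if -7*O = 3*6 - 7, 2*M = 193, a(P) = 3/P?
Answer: 128913/14 ≈ 9208.1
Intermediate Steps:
M = 193/2 (M = (½)*193 = 193/2 ≈ 96.500)
O = -11/7 (O = -(3*6 - 7)/7 = -(18 - 7)/7 = -⅐*11 = -11/7 ≈ -1.5714)
V = 97 (V = -24*(-4) + 3/3 = -8*(-12) + 3*(⅓) = 96 + 1 = 97)
(M + O)*V = (193/2 - 11/7)*97 = (1329/14)*97 = 128913/14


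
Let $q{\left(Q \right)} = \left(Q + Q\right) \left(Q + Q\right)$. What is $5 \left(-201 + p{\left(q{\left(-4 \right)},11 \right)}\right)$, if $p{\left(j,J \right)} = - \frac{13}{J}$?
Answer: $- \frac{11120}{11} \approx -1010.9$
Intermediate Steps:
$q{\left(Q \right)} = 4 Q^{2}$ ($q{\left(Q \right)} = 2 Q 2 Q = 4 Q^{2}$)
$5 \left(-201 + p{\left(q{\left(-4 \right)},11 \right)}\right) = 5 \left(-201 - \frac{13}{11}\right) = 5 \left(- \frac{2224}{11}\right) = - \frac{11120}{11}$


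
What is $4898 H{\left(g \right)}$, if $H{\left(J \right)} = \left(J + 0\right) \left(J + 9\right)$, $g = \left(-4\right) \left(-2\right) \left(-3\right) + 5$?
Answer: $930620$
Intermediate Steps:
$g = -19$ ($g = 8 \left(-3\right) + 5 = -24 + 5 = -19$)
$H{\left(J \right)} = J \left(9 + J\right)$
$4898 H{\left(g \right)} = 4898 \left(- 19 \left(9 - 19\right)\right) = 4898 \left(\left(-19\right) \left(-10\right)\right) = 4898 \cdot 190 = 930620$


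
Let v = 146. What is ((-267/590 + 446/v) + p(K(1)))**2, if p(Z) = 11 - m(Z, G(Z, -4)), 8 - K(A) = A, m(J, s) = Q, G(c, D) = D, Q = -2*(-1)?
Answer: 249709084681/1855024900 ≈ 134.61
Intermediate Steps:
Q = 2
m(J, s) = 2
K(A) = 8 - A
p(Z) = 9 (p(Z) = 11 - 1*2 = 11 - 2 = 9)
((-267/590 + 446/v) + p(K(1)))**2 = ((-267/590 + 446/146) + 9)**2 = ((-267*1/590 + 446*(1/146)) + 9)**2 = ((-267/590 + 223/73) + 9)**2 = (112079/43070 + 9)**2 = (499709/43070)**2 = 249709084681/1855024900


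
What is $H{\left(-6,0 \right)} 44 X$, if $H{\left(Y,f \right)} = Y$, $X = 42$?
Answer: $-11088$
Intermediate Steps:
$H{\left(-6,0 \right)} 44 X = \left(-6\right) 44 \cdot 42 = \left(-264\right) 42 = -11088$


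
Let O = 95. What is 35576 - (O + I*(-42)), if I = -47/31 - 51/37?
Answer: 40557267/1147 ≈ 35359.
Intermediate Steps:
I = -3320/1147 (I = -47*1/31 - 51*1/37 = -47/31 - 51/37 = -3320/1147 ≈ -2.8945)
35576 - (O + I*(-42)) = 35576 - (95 - 3320/1147*(-42)) = 35576 - (95 + 139440/1147) = 35576 - 1*248405/1147 = 35576 - 248405/1147 = 40557267/1147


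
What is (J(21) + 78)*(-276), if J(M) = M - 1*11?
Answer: -24288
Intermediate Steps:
J(M) = -11 + M (J(M) = M - 11 = -11 + M)
(J(21) + 78)*(-276) = ((-11 + 21) + 78)*(-276) = (10 + 78)*(-276) = 88*(-276) = -24288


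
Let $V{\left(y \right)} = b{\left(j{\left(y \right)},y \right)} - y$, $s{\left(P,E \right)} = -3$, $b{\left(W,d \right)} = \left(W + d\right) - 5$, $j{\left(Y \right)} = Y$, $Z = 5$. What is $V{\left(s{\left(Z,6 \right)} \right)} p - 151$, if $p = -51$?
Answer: $257$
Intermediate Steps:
$b{\left(W,d \right)} = -5 + W + d$
$V{\left(y \right)} = -5 + y$ ($V{\left(y \right)} = \left(-5 + y + y\right) - y = \left(-5 + 2 y\right) - y = -5 + y$)
$V{\left(s{\left(Z,6 \right)} \right)} p - 151 = \left(-5 - 3\right) \left(-51\right) - 151 = \left(-8\right) \left(-51\right) - 151 = 408 - 151 = 257$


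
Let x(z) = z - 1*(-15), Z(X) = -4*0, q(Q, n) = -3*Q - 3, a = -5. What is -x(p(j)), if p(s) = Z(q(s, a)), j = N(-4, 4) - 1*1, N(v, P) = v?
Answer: -15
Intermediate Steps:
q(Q, n) = -3 - 3*Q
Z(X) = 0
j = -5 (j = -4 - 1*1 = -4 - 1 = -5)
p(s) = 0
x(z) = 15 + z (x(z) = z + 15 = 15 + z)
-x(p(j)) = -(15 + 0) = -1*15 = -15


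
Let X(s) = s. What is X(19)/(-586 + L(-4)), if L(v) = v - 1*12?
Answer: -19/602 ≈ -0.031561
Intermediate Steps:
L(v) = -12 + v (L(v) = v - 12 = -12 + v)
X(19)/(-586 + L(-4)) = 19/(-586 + (-12 - 4)) = 19/(-586 - 16) = 19/(-602) = 19*(-1/602) = -19/602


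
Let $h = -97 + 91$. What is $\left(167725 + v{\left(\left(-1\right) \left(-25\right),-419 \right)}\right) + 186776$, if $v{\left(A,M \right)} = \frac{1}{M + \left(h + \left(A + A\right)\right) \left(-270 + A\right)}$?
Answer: $\frac{3970056698}{11199} \approx 3.545 \cdot 10^{5}$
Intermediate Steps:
$h = -6$
$v{\left(A,M \right)} = \frac{1}{M + \left(-270 + A\right) \left(-6 + 2 A\right)}$ ($v{\left(A,M \right)} = \frac{1}{M + \left(-6 + \left(A + A\right)\right) \left(-270 + A\right)} = \frac{1}{M + \left(-6 + 2 A\right) \left(-270 + A\right)} = \frac{1}{M + \left(-270 + A\right) \left(-6 + 2 A\right)}$)
$\left(167725 + v{\left(\left(-1\right) \left(-25\right),-419 \right)}\right) + 186776 = \left(167725 + \frac{1}{1620 - 419 - 546 \left(\left(-1\right) \left(-25\right)\right) + 2 \left(\left(-1\right) \left(-25\right)\right)^{2}}\right) + 186776 = \left(167725 + \frac{1}{1620 - 419 - 13650 + 2 \cdot 25^{2}}\right) + 186776 = \left(167725 + \frac{1}{1620 - 419 - 13650 + 2 \cdot 625}\right) + 186776 = \left(167725 + \frac{1}{1620 - 419 - 13650 + 1250}\right) + 186776 = \left(167725 + \frac{1}{-11199}\right) + 186776 = \left(167725 - \frac{1}{11199}\right) + 186776 = \frac{1878352274}{11199} + 186776 = \frac{3970056698}{11199}$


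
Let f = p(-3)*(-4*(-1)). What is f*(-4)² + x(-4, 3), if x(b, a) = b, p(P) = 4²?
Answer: 1020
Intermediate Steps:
p(P) = 16
f = 64 (f = 16*(-4*(-1)) = 16*4 = 64)
f*(-4)² + x(-4, 3) = 64*(-4)² - 4 = 64*16 - 4 = 1024 - 4 = 1020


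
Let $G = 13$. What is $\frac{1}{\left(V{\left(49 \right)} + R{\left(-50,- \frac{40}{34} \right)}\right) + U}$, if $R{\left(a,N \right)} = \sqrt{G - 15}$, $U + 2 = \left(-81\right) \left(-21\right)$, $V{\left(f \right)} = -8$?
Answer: $\frac{1691}{2859483} - \frac{i \sqrt{2}}{2859483} \approx 0.00059137 - 4.9457 \cdot 10^{-7} i$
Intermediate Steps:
$U = 1699$ ($U = -2 - -1701 = -2 + 1701 = 1699$)
$R{\left(a,N \right)} = i \sqrt{2}$ ($R{\left(a,N \right)} = \sqrt{13 - 15} = \sqrt{-2} = i \sqrt{2}$)
$\frac{1}{\left(V{\left(49 \right)} + R{\left(-50,- \frac{40}{34} \right)}\right) + U} = \frac{1}{\left(-8 + i \sqrt{2}\right) + 1699} = \frac{1}{1691 + i \sqrt{2}}$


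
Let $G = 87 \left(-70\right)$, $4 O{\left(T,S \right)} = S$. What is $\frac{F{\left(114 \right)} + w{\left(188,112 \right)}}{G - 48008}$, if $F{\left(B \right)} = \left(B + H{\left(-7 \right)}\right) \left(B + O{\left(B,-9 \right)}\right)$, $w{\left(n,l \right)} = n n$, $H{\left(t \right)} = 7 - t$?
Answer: $- \frac{24824}{27049} \approx -0.91774$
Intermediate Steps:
$O{\left(T,S \right)} = \frac{S}{4}$
$G = -6090$
$w{\left(n,l \right)} = n^{2}$
$F{\left(B \right)} = \left(14 + B\right) \left(- \frac{9}{4} + B\right)$ ($F{\left(B \right)} = \left(B + \left(7 - -7\right)\right) \left(B + \frac{1}{4} \left(-9\right)\right) = \left(B + \left(7 + 7\right)\right) \left(B - \frac{9}{4}\right) = \left(B + 14\right) \left(- \frac{9}{4} + B\right) = \left(14 + B\right) \left(- \frac{9}{4} + B\right)$)
$\frac{F{\left(114 \right)} + w{\left(188,112 \right)}}{G - 48008} = \frac{\left(- \frac{63}{2} + 114^{2} + \frac{47}{4} \cdot 114\right) + 188^{2}}{-6090 - 48008} = \frac{\left(- \frac{63}{2} + 12996 + \frac{2679}{2}\right) + 35344}{-54098} = \left(14304 + 35344\right) \left(- \frac{1}{54098}\right) = 49648 \left(- \frac{1}{54098}\right) = - \frac{24824}{27049}$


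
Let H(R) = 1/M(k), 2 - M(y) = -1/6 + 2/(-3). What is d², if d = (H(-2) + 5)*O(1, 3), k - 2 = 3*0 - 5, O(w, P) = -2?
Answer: 33124/289 ≈ 114.62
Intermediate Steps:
k = -3 (k = 2 + (3*0 - 5) = 2 + (0 - 5) = 2 - 5 = -3)
M(y) = 17/6 (M(y) = 2 - (-1/6 + 2/(-3)) = 2 - (-1*⅙ + 2*(-⅓)) = 2 - (-⅙ - ⅔) = 2 - 1*(-⅚) = 2 + ⅚ = 17/6)
H(R) = 6/17 (H(R) = 1/(17/6) = 6/17)
d = -182/17 (d = (6/17 + 5)*(-2) = (91/17)*(-2) = -182/17 ≈ -10.706)
d² = (-182/17)² = 33124/289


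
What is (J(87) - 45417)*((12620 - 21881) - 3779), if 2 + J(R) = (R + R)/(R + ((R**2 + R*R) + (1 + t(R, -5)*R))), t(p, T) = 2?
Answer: 228021490876/385 ≈ 5.9226e+8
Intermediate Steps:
J(R) = -2 + 2*R/(1 + 2*R**2 + 3*R) (J(R) = -2 + (R + R)/(R + ((R**2 + R*R) + (1 + 2*R))) = -2 + (2*R)/(R + ((R**2 + R**2) + (1 + 2*R))) = -2 + (2*R)/(R + (2*R**2 + (1 + 2*R))) = -2 + (2*R)/(R + (1 + 2*R + 2*R**2)) = -2 + (2*R)/(1 + 2*R**2 + 3*R) = -2 + 2*R/(1 + 2*R**2 + 3*R))
(J(87) - 45417)*((12620 - 21881) - 3779) = (2*(-1 - 2*87 - 2*87**2)/(1 + 2*87**2 + 3*87) - 45417)*((12620 - 21881) - 3779) = (2*(-1 - 174 - 2*7569)/(1 + 2*7569 + 261) - 45417)*(-9261 - 3779) = (2*(-1 - 174 - 15138)/(1 + 15138 + 261) - 45417)*(-13040) = (2*(-15313)/15400 - 45417)*(-13040) = (2*(1/15400)*(-15313) - 45417)*(-13040) = (-15313/7700 - 45417)*(-13040) = -349726213/7700*(-13040) = 228021490876/385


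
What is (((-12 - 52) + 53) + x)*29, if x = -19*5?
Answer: -3074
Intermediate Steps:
x = -95
(((-12 - 52) + 53) + x)*29 = (((-12 - 52) + 53) - 95)*29 = ((-64 + 53) - 95)*29 = (-11 - 95)*29 = -106*29 = -3074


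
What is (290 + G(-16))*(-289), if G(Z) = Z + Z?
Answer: -74562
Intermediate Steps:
G(Z) = 2*Z
(290 + G(-16))*(-289) = (290 + 2*(-16))*(-289) = (290 - 32)*(-289) = 258*(-289) = -74562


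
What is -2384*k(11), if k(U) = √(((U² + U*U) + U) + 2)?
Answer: -2384*√255 ≈ -38069.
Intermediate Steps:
k(U) = √(2 + U + 2*U²) (k(U) = √(((U² + U²) + U) + 2) = √((2*U² + U) + 2) = √((U + 2*U²) + 2) = √(2 + U + 2*U²))
-2384*k(11) = -2384*√(2 + 11 + 2*11²) = -2384*√(2 + 11 + 2*121) = -2384*√(2 + 11 + 242) = -2384*√255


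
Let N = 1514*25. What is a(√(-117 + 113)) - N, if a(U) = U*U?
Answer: -37854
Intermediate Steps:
a(U) = U²
N = 37850
a(√(-117 + 113)) - N = (√(-117 + 113))² - 1*37850 = (√(-4))² - 37850 = (2*I)² - 37850 = -4 - 37850 = -37854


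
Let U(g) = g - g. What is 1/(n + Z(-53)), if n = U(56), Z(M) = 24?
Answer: 1/24 ≈ 0.041667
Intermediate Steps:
U(g) = 0
n = 0
1/(n + Z(-53)) = 1/(0 + 24) = 1/24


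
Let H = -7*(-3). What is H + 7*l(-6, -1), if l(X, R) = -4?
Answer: -7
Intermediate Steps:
H = 21 (H = -1*(-21) = 21)
H + 7*l(-6, -1) = 21 + 7*(-4) = 21 - 28 = -7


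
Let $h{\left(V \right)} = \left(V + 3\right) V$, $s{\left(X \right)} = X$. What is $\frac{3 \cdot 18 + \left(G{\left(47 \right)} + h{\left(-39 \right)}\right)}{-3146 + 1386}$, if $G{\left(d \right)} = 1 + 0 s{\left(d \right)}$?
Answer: $- \frac{1459}{1760} \approx -0.82898$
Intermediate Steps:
$h{\left(V \right)} = V \left(3 + V\right)$ ($h{\left(V \right)} = \left(3 + V\right) V = V \left(3 + V\right)$)
$G{\left(d \right)} = 1$ ($G{\left(d \right)} = 1 + 0 d = 1 + 0 = 1$)
$\frac{3 \cdot 18 + \left(G{\left(47 \right)} + h{\left(-39 \right)}\right)}{-3146 + 1386} = \frac{3 \cdot 18 - \left(-1 + 39 \left(3 - 39\right)\right)}{-3146 + 1386} = \frac{54 + \left(1 - -1404\right)}{-1760} = \left(54 + \left(1 + 1404\right)\right) \left(- \frac{1}{1760}\right) = \left(54 + 1405\right) \left(- \frac{1}{1760}\right) = 1459 \left(- \frac{1}{1760}\right) = - \frac{1459}{1760}$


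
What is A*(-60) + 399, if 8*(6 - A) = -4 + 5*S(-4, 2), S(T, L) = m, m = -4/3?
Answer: -41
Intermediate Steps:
m = -4/3 (m = -4*1/3 = -4/3 ≈ -1.3333)
S(T, L) = -4/3
A = 22/3 (A = 6 - (-4 + 5*(-4/3))/8 = 6 - (-4 - 20/3)/8 = 6 - 1/8*(-32/3) = 6 + 4/3 = 22/3 ≈ 7.3333)
A*(-60) + 399 = (22/3)*(-60) + 399 = -440 + 399 = -41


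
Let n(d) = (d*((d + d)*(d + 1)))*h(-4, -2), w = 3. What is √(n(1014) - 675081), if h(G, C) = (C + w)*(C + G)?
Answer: 3*I*√1391566929 ≈ 1.1191e+5*I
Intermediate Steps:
h(G, C) = (3 + C)*(C + G) (h(G, C) = (C + 3)*(C + G) = (3 + C)*(C + G))
n(d) = -12*d²*(1 + d) (n(d) = (d*((d + d)*(d + 1)))*((-2)² + 3*(-2) + 3*(-4) - 2*(-4)) = (d*((2*d)*(1 + d)))*(4 - 6 - 12 + 8) = (d*(2*d*(1 + d)))*(-6) = (2*d²*(1 + d))*(-6) = -12*d²*(1 + d))
√(n(1014) - 675081) = √(12*1014²*(-1 - 1*1014) - 675081) = √(12*1028196*(-1 - 1014) - 675081) = √(12*1028196*(-1015) - 675081) = √(-12523427280 - 675081) = √(-12524102361) = 3*I*√1391566929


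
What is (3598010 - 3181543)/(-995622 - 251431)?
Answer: -416467/1247053 ≈ -0.33396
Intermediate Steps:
(3598010 - 3181543)/(-995622 - 251431) = 416467/(-1247053) = 416467*(-1/1247053) = -416467/1247053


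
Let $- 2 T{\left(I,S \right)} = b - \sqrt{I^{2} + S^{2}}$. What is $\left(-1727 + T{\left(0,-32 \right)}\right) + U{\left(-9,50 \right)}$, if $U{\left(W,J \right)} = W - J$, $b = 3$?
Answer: $- \frac{3543}{2} \approx -1771.5$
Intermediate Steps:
$T{\left(I,S \right)} = - \frac{3}{2} + \frac{\sqrt{I^{2} + S^{2}}}{2}$ ($T{\left(I,S \right)} = - \frac{3 - \sqrt{I^{2} + S^{2}}}{2} = - \frac{3}{2} + \frac{\sqrt{I^{2} + S^{2}}}{2}$)
$\left(-1727 + T{\left(0,-32 \right)}\right) + U{\left(-9,50 \right)} = \left(-1727 - \left(\frac{3}{2} - \frac{\sqrt{0^{2} + \left(-32\right)^{2}}}{2}\right)\right) - 59 = \left(-1727 - \left(\frac{3}{2} - \frac{\sqrt{0 + 1024}}{2}\right)\right) - 59 = \left(-1727 - \left(\frac{3}{2} - \frac{\sqrt{1024}}{2}\right)\right) - 59 = \left(-1727 + \left(- \frac{3}{2} + \frac{1}{2} \cdot 32\right)\right) - 59 = \left(-1727 + \left(- \frac{3}{2} + 16\right)\right) - 59 = \left(-1727 + \frac{29}{2}\right) - 59 = - \frac{3425}{2} - 59 = - \frac{3543}{2}$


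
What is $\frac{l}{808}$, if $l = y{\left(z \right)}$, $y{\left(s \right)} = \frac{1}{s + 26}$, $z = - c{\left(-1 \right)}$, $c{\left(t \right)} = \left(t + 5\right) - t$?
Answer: $\frac{1}{16968} \approx 5.8934 \cdot 10^{-5}$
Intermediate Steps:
$c{\left(t \right)} = 5$ ($c{\left(t \right)} = \left(5 + t\right) - t = 5$)
$z = -5$ ($z = \left(-1\right) 5 = -5$)
$y{\left(s \right)} = \frac{1}{26 + s}$
$l = \frac{1}{21}$ ($l = \frac{1}{26 - 5} = \frac{1}{21} \approx 0.047619$)
$\frac{l}{808} = \frac{1}{21 \cdot 808} = \frac{1}{21} \cdot \frac{1}{808} = \frac{1}{16968}$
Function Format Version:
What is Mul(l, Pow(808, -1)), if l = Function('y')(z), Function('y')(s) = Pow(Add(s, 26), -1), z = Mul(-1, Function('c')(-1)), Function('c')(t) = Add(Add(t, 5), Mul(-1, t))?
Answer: Rational(1, 16968) ≈ 5.8934e-5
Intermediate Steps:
Function('c')(t) = 5 (Function('c')(t) = Add(Add(5, t), Mul(-1, t)) = 5)
z = -5 (z = Mul(-1, 5) = -5)
Function('y')(s) = Pow(Add(26, s), -1)
l = Rational(1, 21) (l = Pow(Add(26, -5), -1) = Pow(21, -1) = Rational(1, 21) ≈ 0.047619)
Mul(l, Pow(808, -1)) = Mul(Rational(1, 21), Pow(808, -1)) = Mul(Rational(1, 21), Rational(1, 808)) = Rational(1, 16968)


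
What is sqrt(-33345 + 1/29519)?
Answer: I*sqrt(29055878003026)/29519 ≈ 182.61*I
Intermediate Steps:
sqrt(-33345 + 1/29519) = sqrt(-984311054/29519) = I*sqrt(29055878003026)/29519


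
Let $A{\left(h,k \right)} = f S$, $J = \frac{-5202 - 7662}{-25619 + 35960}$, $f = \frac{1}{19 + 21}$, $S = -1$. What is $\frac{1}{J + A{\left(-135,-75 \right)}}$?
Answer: $- \frac{137880}{174967} \approx -0.78803$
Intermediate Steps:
$f = \frac{1}{40} \approx 0.025$
$J = - \frac{4288}{3447}$ ($J = - \frac{12864}{10341} = \left(-12864\right) \frac{1}{10341} = - \frac{4288}{3447} \approx -1.244$)
$A{\left(h,k \right)} = - \frac{1}{40}$ ($A{\left(h,k \right)} = \frac{1}{40} \left(-1\right) = - \frac{1}{40}$)
$\frac{1}{J + A{\left(-135,-75 \right)}} = \frac{1}{- \frac{4288}{3447} - \frac{1}{40}} = \frac{1}{- \frac{174967}{137880}} = - \frac{137880}{174967}$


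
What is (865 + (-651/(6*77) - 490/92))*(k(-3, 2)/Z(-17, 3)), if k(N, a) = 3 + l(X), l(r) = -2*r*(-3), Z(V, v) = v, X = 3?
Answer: 1519987/253 ≈ 6007.9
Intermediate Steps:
l(r) = 6*r
k(N, a) = 21 (k(N, a) = 3 + 6*3 = 3 + 18 = 21)
(865 + (-651/(6*77) - 490/92))*(k(-3, 2)/Z(-17, 3)) = (865 + (-651/(6*77) - 490/92))*(21/3) = (865 + (-651/462 - 490*1/92))*(21*(⅓)) = (865 + (-651*1/462 - 245/46))*7 = (865 + (-31/22 - 245/46))*7 = (865 - 1704/253)*7 = (217141/253)*7 = 1519987/253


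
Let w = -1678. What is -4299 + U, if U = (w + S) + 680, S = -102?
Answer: -5399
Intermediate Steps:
U = -1100 (U = (-1678 - 102) + 680 = -1780 + 680 = -1100)
-4299 + U = -4299 - 1100 = -5399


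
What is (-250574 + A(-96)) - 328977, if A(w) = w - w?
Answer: -579551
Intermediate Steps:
A(w) = 0
(-250574 + A(-96)) - 328977 = (-250574 + 0) - 328977 = -250574 - 328977 = -579551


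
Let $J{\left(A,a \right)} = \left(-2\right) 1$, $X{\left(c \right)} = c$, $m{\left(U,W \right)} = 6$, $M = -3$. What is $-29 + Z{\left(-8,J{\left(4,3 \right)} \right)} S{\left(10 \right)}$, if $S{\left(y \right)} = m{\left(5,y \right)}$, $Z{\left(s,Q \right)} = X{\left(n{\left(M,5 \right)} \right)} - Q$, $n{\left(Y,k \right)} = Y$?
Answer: $-35$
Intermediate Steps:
$J{\left(A,a \right)} = -2$
$Z{\left(s,Q \right)} = -3 - Q$
$S{\left(y \right)} = 6$
$-29 + Z{\left(-8,J{\left(4,3 \right)} \right)} S{\left(10 \right)} = -29 + \left(-3 - -2\right) 6 = -29 + \left(-3 + 2\right) 6 = -29 - 6 = -35$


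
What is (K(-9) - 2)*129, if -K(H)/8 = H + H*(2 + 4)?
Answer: 64758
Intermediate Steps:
K(H) = -56*H (K(H) = -8*(H + H*(2 + 4)) = -8*(H + H*6) = -8*(H + 6*H) = -56*H)
(K(-9) - 2)*129 = (-56*(-9) - 2)*129 = (504 - 2)*129 = 502*129 = 64758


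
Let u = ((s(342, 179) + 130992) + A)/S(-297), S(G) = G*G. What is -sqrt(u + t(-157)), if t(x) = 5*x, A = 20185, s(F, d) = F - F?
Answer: -2*I*sqrt(17273222)/297 ≈ -27.987*I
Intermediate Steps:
S(G) = G**2
s(F, d) = 0
u = 151177/88209 (u = ((0 + 130992) + 20185)/((-297)**2) = (130992 + 20185)/88209 = 151177*(1/88209) = 151177/88209 ≈ 1.7139)
-sqrt(u + t(-157)) = -sqrt(151177/88209 + 5*(-157)) = -sqrt(151177/88209 - 785) = -sqrt(-69092888/88209) = -2*I*sqrt(17273222)/297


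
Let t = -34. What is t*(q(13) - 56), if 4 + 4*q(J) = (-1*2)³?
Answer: 2006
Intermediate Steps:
q(J) = -3 (q(J) = -1 + (-1*2)³/4 = -1 + (¼)*(-2)³ = -1 + (¼)*(-8) = -1 - 2 = -3)
t*(q(13) - 56) = -34*(-3 - 56) = -34*(-59) = 2006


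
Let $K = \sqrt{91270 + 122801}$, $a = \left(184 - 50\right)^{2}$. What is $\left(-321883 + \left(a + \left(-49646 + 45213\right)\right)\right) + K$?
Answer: $-308360 + \sqrt{214071} \approx -3.079 \cdot 10^{5}$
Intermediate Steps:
$a = 17956$ ($a = 134^{2} = 17956$)
$K = \sqrt{214071} \approx 462.68$
$\left(-321883 + \left(a + \left(-49646 + 45213\right)\right)\right) + K = \left(-321883 + \left(17956 + \left(-49646 + 45213\right)\right)\right) + \sqrt{214071} = \left(-321883 + \left(17956 - 4433\right)\right) + \sqrt{214071} = \left(-321883 + 13523\right) + \sqrt{214071} = -308360 + \sqrt{214071}$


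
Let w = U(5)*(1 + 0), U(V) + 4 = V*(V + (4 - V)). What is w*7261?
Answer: 116176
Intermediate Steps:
U(V) = -4 + 4*V (U(V) = -4 + V*(V + (4 - V)) = -4 + V*4 = -4 + 4*V)
w = 16 (w = (-4 + 4*5)*(1 + 0) = (-4 + 20)*1 = 16*1 = 16)
w*7261 = 16*7261 = 116176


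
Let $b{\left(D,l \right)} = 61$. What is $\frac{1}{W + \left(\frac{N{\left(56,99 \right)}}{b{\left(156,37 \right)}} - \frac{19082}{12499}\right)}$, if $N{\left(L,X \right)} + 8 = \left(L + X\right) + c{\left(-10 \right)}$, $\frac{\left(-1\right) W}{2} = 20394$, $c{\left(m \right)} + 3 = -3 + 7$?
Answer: $- \frac{26291}{1072333658} \approx -2.4518 \cdot 10^{-5}$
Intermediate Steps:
$c{\left(m \right)} = 1$ ($c{\left(m \right)} = -3 + \left(-3 + 7\right) = -3 + 4 = 1$)
$W = -40788$ ($W = \left(-2\right) 20394 = -40788$)
$N{\left(L,X \right)} = -7 + L + X$ ($N{\left(L,X \right)} = -8 + \left(\left(L + X\right) + 1\right) = -8 + \left(1 + L + X\right) = -7 + L + X$)
$\frac{1}{W + \left(\frac{N{\left(56,99 \right)}}{b{\left(156,37 \right)}} - \frac{19082}{12499}\right)} = \frac{1}{-40788 - \left(\frac{658}{431} - \frac{-7 + 56 + 99}{61}\right)} = \frac{1}{-40788 + \left(148 \cdot \frac{1}{61} - \frac{658}{431}\right)} = \frac{1}{-40788 + \left(\frac{148}{61} - \frac{658}{431}\right)} = \frac{1}{-40788 + \frac{23650}{26291}} = \frac{1}{- \frac{1072333658}{26291}} = - \frac{26291}{1072333658}$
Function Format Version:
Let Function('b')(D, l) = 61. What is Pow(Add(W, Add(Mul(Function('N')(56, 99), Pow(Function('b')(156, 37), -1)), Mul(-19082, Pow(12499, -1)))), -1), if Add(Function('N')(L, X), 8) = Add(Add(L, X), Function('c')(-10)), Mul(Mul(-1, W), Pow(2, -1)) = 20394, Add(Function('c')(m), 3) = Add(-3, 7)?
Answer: Rational(-26291, 1072333658) ≈ -2.4518e-5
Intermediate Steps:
Function('c')(m) = 1 (Function('c')(m) = Add(-3, Add(-3, 7)) = Add(-3, 4) = 1)
W = -40788 (W = Mul(-2, 20394) = -40788)
Function('N')(L, X) = Add(-7, L, X) (Function('N')(L, X) = Add(-8, Add(Add(L, X), 1)) = Add(-8, Add(1, L, X)) = Add(-7, L, X))
Pow(Add(W, Add(Mul(Function('N')(56, 99), Pow(Function('b')(156, 37), -1)), Mul(-19082, Pow(12499, -1)))), -1) = Pow(Add(-40788, Add(Mul(Add(-7, 56, 99), Pow(61, -1)), Mul(-19082, Pow(12499, -1)))), -1) = Pow(Add(-40788, Add(Mul(148, Rational(1, 61)), Mul(-19082, Rational(1, 12499)))), -1) = Pow(Add(-40788, Add(Rational(148, 61), Rational(-658, 431))), -1) = Pow(Add(-40788, Rational(23650, 26291)), -1) = Pow(Rational(-1072333658, 26291), -1) = Rational(-26291, 1072333658)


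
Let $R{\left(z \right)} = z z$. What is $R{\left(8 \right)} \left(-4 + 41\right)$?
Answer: $2368$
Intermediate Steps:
$R{\left(z \right)} = z^{2}$
$R{\left(8 \right)} \left(-4 + 41\right) = 8^{2} \left(-4 + 41\right) = 64 \cdot 37 = 2368$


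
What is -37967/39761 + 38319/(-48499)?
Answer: -3364963292/1928368739 ≈ -1.7450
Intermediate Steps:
-37967/39761 + 38319/(-48499) = -37967*1/39761 + 38319*(-1/48499) = -37967/39761 - 38319/48499 = -3364963292/1928368739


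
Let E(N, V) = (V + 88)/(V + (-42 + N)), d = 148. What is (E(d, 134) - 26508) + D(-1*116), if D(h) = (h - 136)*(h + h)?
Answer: 1278277/40 ≈ 31957.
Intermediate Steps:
D(h) = 2*h*(-136 + h) (D(h) = (-136 + h)*(2*h) = 2*h*(-136 + h))
E(N, V) = (88 + V)/(-42 + N + V)
(E(d, 134) - 26508) + D(-1*116) = ((88 + 134)/(-42 + 148 + 134) - 26508) + 2*(-1*116)*(-136 - 1*116) = (222/240 - 26508) + 2*(-116)*(-136 - 116) = ((1/240)*222 - 26508) + 2*(-116)*(-252) = (37/40 - 26508) + 58464 = -1060283/40 + 58464 = 1278277/40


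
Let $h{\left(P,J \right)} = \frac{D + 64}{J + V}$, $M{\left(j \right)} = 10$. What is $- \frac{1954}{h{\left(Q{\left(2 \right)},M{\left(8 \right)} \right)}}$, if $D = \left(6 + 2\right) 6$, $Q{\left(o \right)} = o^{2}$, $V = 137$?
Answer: $- \frac{20517}{8} \approx -2564.6$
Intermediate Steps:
$D = 48$ ($D = 8 \cdot 6 = 48$)
$h{\left(P,J \right)} = \frac{112}{137 + J}$ ($h{\left(P,J \right)} = \frac{48 + 64}{J + 137} = \frac{112}{137 + J}$)
$- \frac{1954}{h{\left(Q{\left(2 \right)},M{\left(8 \right)} \right)}} = - \frac{1954}{112 \frac{1}{137 + 10}} = - \frac{1954}{112 \cdot \frac{1}{147}} = - \frac{1954}{\frac{16}{21}} = \left(-1954\right) \frac{21}{16} = - \frac{20517}{8}$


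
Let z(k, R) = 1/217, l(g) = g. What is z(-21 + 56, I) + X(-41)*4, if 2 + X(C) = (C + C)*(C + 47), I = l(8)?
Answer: -428791/217 ≈ -1976.0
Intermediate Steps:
I = 8
X(C) = -2 + 2*C*(47 + C) (X(C) = -2 + (C + C)*(C + 47) = -2 + (2*C)*(47 + C) = -2 + 2*C*(47 + C))
z(k, R) = 1/217
z(-21 + 56, I) + X(-41)*4 = 1/217 + (-2 + 2*(-41)² + 94*(-41))*4 = 1/217 + (-2 + 2*1681 - 3854)*4 = 1/217 + (-2 + 3362 - 3854)*4 = 1/217 - 494*4 = 1/217 - 1976 = -428791/217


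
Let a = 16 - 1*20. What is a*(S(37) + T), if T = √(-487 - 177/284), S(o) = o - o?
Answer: -2*I*√9832435/71 ≈ -88.329*I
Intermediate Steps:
S(o) = 0
a = -4 (a = 16 - 20 = -4)
T = I*√9832435/142 (T = √(-487 - 177*1/284) = √(-487 - 177/284) = √(-138485/284) = I*√9832435/142 ≈ 22.082*I)
a*(S(37) + T) = -4*(0 + I*√9832435/142) = -2*I*√9832435/71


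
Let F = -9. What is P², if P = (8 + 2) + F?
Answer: 1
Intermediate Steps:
P = 1 (P = (8 + 2) - 9 = 10 - 9 = 1)
P² = 1² = 1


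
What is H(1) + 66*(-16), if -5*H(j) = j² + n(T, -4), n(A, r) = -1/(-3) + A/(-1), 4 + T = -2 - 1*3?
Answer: -15871/15 ≈ -1058.1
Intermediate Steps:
T = -9 (T = -4 + (-2 - 1*3) = -4 + (-2 - 3) = -4 - 5 = -9)
n(A, r) = ⅓ - A (n(A, r) = -1*(-⅓) + A*(-1) = ⅓ - A)
H(j) = -28/15 - j²/5 (H(j) = -(j² + (⅓ - 1*(-9)))/5 = -(j² + (⅓ + 9))/5 = -(j² + 28/3)/5 = -(28/3 + j²)/5 = -28/15 - j²/5)
H(1) + 66*(-16) = (-28/15 - ⅕*1²) + 66*(-16) = (-28/15 - ⅕*1) - 1056 = (-28/15 - ⅕) - 1056 = -31/15 - 1056 = -15871/15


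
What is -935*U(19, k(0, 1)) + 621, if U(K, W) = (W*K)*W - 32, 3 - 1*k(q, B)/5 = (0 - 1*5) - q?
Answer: -28393459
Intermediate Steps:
k(q, B) = 40 + 5*q (k(q, B) = 15 - 5*((0 - 1*5) - q) = 15 - 5*((0 - 5) - q) = 15 - 5*(-5 - q) = 15 + (25 + 5*q) = 40 + 5*q)
U(K, W) = -32 + K*W² (U(K, W) = (K*W)*W - 32 = K*W² - 32 = -32 + K*W²)
-935*U(19, k(0, 1)) + 621 = -935*(-32 + 19*(40 + 5*0)²) + 621 = -935*(-32 + 19*(40 + 0)²) + 621 = -935*(-32 + 19*40²) + 621 = -935*(-32 + 19*1600) + 621 = -935*(-32 + 30400) + 621 = -935*30368 + 621 = -28394080 + 621 = -28393459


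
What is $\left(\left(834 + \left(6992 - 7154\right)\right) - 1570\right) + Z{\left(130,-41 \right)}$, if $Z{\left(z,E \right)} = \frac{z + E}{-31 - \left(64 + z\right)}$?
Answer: $- \frac{202139}{225} \approx -898.4$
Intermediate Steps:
$Z{\left(z,E \right)} = \frac{E + z}{-95 - z}$
$\left(\left(834 + \left(6992 - 7154\right)\right) - 1570\right) + Z{\left(130,-41 \right)} = \left(\left(834 + \left(6992 - 7154\right)\right) - 1570\right) + \frac{\left(-1\right) \left(-41\right) - 130}{95 + 130} = \left(\left(834 - 162\right) - 1570\right) + \frac{41 - 130}{225} = \left(672 - 1570\right) + \frac{1}{225} \left(-89\right) = -898 - \frac{89}{225} = - \frac{202139}{225}$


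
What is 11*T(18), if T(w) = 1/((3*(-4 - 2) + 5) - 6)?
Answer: -11/19 ≈ -0.57895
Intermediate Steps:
T(w) = -1/19 (T(w) = 1/((3*(-6) + 5) - 6) = 1/((-18 + 5) - 6) = 1/(-13 - 6) = 1/(-19) = -1/19)
11*T(18) = 11*(-1/19) = -11/19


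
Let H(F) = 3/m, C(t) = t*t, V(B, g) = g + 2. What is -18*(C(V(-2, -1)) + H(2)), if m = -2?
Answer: 9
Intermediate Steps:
V(B, g) = 2 + g
C(t) = t²
H(F) = -3/2 (H(F) = 3/(-2) = 3*(-½) = -3/2)
-18*(C(V(-2, -1)) + H(2)) = -18*((2 - 1)² - 3/2) = -18*(1² - 3/2) = -18*(1 - 3/2) = -18*(-½) = 9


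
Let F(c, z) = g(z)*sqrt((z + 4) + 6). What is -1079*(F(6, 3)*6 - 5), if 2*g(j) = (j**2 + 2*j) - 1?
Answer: 5395 - 45318*sqrt(13) ≈ -1.5800e+5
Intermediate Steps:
g(j) = -1/2 + j + j**2/2 (g(j) = ((j**2 + 2*j) - 1)/2 = (-1 + j**2 + 2*j)/2 = -1/2 + j + j**2/2)
F(c, z) = sqrt(10 + z)*(-1/2 + z + z**2/2) (F(c, z) = (-1/2 + z + z**2/2)*sqrt((z + 4) + 6) = (-1/2 + z + z**2/2)*sqrt((4 + z) + 6) = (-1/2 + z + z**2/2)*sqrt(10 + z) = sqrt(10 + z)*(-1/2 + z + z**2/2))
-1079*(F(6, 3)*6 - 5) = -1079*((sqrt(10 + 3)*(-1 + 3**2 + 2*3)/2)*6 - 5) = -1079*((sqrt(13)*(-1 + 9 + 6)/2)*6 - 5) = -1079*(((1/2)*sqrt(13)*14)*6 - 5) = -1079*((7*sqrt(13))*6 - 5) = -1079*(42*sqrt(13) - 5) = -1079*(-5 + 42*sqrt(13)) = 5395 - 45318*sqrt(13)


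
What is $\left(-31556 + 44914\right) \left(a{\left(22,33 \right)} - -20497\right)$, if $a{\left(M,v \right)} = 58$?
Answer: $274573690$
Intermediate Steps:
$\left(-31556 + 44914\right) \left(a{\left(22,33 \right)} - -20497\right) = \left(-31556 + 44914\right) \left(58 - -20497\right) = 13358 \left(58 + \left(-1397 + 21894\right)\right) = 13358 \left(58 + 20497\right) = 13358 \cdot 20555 = 274573690$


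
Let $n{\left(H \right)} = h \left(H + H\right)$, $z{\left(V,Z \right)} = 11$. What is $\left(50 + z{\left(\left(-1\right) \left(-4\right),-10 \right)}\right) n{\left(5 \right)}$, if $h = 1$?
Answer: $610$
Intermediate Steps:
$n{\left(H \right)} = 2 H$ ($n{\left(H \right)} = 1 \left(H + H\right) = 1 \cdot 2 H = 2 H$)
$\left(50 + z{\left(\left(-1\right) \left(-4\right),-10 \right)}\right) n{\left(5 \right)} = \left(50 + 11\right) 2 \cdot 5 = 61 \cdot 10 = 610$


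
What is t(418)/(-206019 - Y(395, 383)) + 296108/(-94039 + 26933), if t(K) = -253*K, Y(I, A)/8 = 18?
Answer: -26974892840/6917387139 ≈ -3.8996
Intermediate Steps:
Y(I, A) = 144 (Y(I, A) = 8*18 = 144)
t(418)/(-206019 - Y(395, 383)) + 296108/(-94039 + 26933) = (-253*418)/(-206019 - 1*144) + 296108/(-94039 + 26933) = -105754/(-206019 - 144) + 296108/(-67106) = -105754/(-206163) + 296108*(-1/67106) = -105754*(-1/206163) - 148054/33553 = 105754/206163 - 148054/33553 = -26974892840/6917387139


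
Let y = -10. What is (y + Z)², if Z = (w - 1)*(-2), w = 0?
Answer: 64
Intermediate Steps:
Z = 2 (Z = (0 - 1)*(-2) = -1*(-2) = 2)
(y + Z)² = (-10 + 2)² = (-8)² = 64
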